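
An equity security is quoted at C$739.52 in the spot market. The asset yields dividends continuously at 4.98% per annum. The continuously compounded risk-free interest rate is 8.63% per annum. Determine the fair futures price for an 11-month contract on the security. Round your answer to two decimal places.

F = S·e^((r − q)T) = 739.52 · e^((0.0863 − 0.0498) × 11/12)
= 739.52 · e^0.033458 = 739.52 × 1.034024
F = C$764.68

C$764.68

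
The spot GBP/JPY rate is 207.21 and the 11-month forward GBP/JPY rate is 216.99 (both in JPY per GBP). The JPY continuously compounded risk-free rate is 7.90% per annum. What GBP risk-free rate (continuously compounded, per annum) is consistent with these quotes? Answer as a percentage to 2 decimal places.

F = S·e^((r_JPY − r_GBP)T) ⇒ r_GBP = r_JPY − ln(F/S)/T
ln(216.99/207.21) = 0.046118; /(11/12) = 0.050311
r_GBP = 0.0790 − 0.050311 = 0.028689
r_GBP = 2.87%

2.87%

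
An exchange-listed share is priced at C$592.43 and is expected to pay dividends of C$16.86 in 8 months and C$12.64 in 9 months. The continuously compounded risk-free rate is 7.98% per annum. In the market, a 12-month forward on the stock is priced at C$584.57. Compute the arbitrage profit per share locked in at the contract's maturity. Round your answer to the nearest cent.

PV(dividends) I = 16.86·e^(−0.0798·8/12) + 12.64·e^(−0.0798·9/12) = 27.8922
Fair forward F* = (S − I)·e^(rT) = (592.43 − 27.8922)·e^0.079800 = 564.5378 × 1.083070 = 611.4340
Market C$584.57 < fair 611.4340: forward underpriced → reverse cash-and-carry (short the stock, invest proceeds at r, pay the dividends, go long the forward).
Profit at T = |F_mkt − F*| = |584.57 − 611.4340| = C$26.86 per share

C$26.86 per share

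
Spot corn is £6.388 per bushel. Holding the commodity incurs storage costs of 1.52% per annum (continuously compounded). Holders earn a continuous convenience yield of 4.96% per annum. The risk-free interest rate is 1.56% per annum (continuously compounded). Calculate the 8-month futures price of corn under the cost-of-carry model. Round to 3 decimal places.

Net carry = r + u − y = 0.0156 + 0.0152 − 0.0496 = -0.0188
F = S·e^((r+u−y)T) = 6.388 · e^(-0.0188 × 8/12) = 6.388 · e^-0.012533
= 6.388 × 0.987545 = £6.308 per bushel

£6.308 per bushel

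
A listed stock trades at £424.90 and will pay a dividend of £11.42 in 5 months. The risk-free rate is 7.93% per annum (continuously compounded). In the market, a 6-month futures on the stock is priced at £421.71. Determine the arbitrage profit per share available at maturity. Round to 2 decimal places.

£8.88 per share

PV(dividends) I = 11.42·e^(−0.0793·5/12) = 11.0488
Fair futures F* = (S − I)·e^(rT) = (424.90 − 11.0488)·e^0.039650 = 413.8512 × 1.040447 = 430.5902
Market £421.71 < fair 430.5902: forward underpriced → reverse cash-and-carry (short the stock, invest proceeds at r, pay the dividends, go long the forward).
Profit at T = |F_mkt − F*| = |421.71 − 430.5902| = £8.88 per share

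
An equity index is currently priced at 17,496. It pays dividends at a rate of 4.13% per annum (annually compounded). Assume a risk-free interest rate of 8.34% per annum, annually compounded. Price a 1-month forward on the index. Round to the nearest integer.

17,554

F = S · (1+r)^T / (1+q)^T
= 17496 × 1.006698 / 1.003378 = 17496 × 1.003309
F = 17,554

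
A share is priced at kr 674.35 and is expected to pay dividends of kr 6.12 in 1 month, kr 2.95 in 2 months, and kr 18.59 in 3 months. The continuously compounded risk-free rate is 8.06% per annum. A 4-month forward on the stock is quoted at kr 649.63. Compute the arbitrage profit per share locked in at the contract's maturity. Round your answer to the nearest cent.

PV(dividends) I = 6.12·e^(−0.0806·1/12) + 2.95·e^(−0.0806·2/12) + 18.59·e^(−0.0806·3/12) = 27.2088
Fair forward F* = (S − I)·e^(rT) = (674.35 − 27.2088)·e^0.026867 = 647.1412 × 1.027231 = 664.7635
Market kr 649.63 < fair 664.7635: forward underpriced → reverse cash-and-carry (short the stock, invest proceeds at r, pay the dividends, go long the forward).
Profit at T = |F_mkt − F*| = |649.63 − 664.7635| = kr 15.13 per share

kr 15.13 per share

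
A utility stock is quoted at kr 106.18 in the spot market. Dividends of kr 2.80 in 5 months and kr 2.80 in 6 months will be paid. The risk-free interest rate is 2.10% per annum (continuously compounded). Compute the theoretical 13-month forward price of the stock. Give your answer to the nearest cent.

kr 102.95

PV(dividends) I = 2.80·e^(−0.0210·5/12) + 2.80·e^(−0.0210·6/12)
I = 2.7756 + 2.7708 = 5.5464
F = (S − I)·e^(rT) = (106.18 − 5.5464) · e^(0.0210·13/12)
= 100.6336 · e^0.022750 = 100.6336 × 1.023011 = kr 102.95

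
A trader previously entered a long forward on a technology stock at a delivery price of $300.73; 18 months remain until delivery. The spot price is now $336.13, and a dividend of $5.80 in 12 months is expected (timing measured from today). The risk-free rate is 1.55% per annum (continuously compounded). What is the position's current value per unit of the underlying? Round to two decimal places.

PV(remaining dividends) I = 5.80·e^(−0.0155·12/12) = 5.7108
Current forward F = (S − I)·e^(rT) = (336.13 − 5.7108)·e^(0.0155·18/12) = 330.4192 × 1.023522 = 338.1913
Value (long) = (F − K)·e^(−rT) = (338.1913 − 300.73) × 0.977018 = 36.6004
Value = $36.60

$36.60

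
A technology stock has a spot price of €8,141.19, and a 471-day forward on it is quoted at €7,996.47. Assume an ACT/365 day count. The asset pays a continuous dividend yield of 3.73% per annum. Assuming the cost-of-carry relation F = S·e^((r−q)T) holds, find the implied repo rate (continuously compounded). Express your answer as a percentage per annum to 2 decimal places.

From F = S·e^((r−q)T): (r − q) = ln(F/S)/T
ln(7996.47/8141.19) = ln(0.982224) = -0.017936
(r − q) = -0.017936 / (471/365) = -0.013899
r = ln(F/S)/T + q = -0.013899 + 0.0373 = 0.023401
r = 2.34%

2.34%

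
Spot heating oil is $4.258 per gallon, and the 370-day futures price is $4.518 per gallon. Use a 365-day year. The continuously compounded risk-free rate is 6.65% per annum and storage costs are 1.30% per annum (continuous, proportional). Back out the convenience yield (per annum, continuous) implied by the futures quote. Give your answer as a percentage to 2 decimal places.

2.10%

F = S·e^((r+u−y)T) ⇒ (r+u−y) = ln(F/S)/T
ln(4.518/4.258) = 0.059270; /T ⇒ 0.058469
y = r + u − ln(F/S)/T = 0.0665 + 0.0130 − 0.058469 = 0.021031
y = 2.10%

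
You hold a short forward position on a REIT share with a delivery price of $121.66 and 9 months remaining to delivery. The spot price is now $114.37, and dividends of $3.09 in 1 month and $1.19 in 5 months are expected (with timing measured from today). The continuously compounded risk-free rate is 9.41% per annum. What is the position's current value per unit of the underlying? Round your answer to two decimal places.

PV(remaining dividends) I = 3.09·e^(−0.0941·1/12) + 1.19·e^(−0.0941·5/12) = 4.2101
Current forward F = (S − I)·e^(rT) = (114.37 − 4.2101)·e^(0.0941·9/12) = 110.1599 × 1.073125 = 118.2153
Value (long) = (F − K)·e^(−rT) = (118.2153 − 121.66) × 0.931858 = -3.2100
Short position value = −(long value) = $3.21

$3.21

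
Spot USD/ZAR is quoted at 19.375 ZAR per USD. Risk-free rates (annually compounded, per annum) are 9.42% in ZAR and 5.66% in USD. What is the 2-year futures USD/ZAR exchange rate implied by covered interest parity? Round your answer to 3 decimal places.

By covered interest parity, F = S · (1+r_ZAR)^T / (1+r_USD)^T
= 19.375 × 1.197274 / 1.116404 = 19.375 × 1.072438
F = 20.778 ZAR per USD

20.778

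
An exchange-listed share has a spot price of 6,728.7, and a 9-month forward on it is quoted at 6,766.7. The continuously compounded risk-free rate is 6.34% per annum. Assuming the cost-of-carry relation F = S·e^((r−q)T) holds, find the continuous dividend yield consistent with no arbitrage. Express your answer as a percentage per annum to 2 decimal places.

From F = S·e^((r−q)T): (r − q) = ln(F/S)/T
ln(6766.7/6728.7) = ln(1.005647) = 0.005631
(r − q) = 0.005631 / (9/12) = 0.007508
q = r − ln(F/S)/T = 0.0634 − 0.007508 = 0.055892
q = 5.59%

5.59%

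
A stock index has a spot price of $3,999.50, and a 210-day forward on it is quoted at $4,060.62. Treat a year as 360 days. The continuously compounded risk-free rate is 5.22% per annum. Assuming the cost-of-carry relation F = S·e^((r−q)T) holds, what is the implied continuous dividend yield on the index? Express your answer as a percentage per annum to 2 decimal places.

2.62%

From F = S·e^((r−q)T): (r − q) = ln(F/S)/T
ln(4060.62/3999.50) = ln(1.015282) = 0.015166
(r − q) = 0.015166 / (210/360) = 0.025999
q = r − ln(F/S)/T = 0.0522 − 0.025999 = 0.026201
q = 2.62%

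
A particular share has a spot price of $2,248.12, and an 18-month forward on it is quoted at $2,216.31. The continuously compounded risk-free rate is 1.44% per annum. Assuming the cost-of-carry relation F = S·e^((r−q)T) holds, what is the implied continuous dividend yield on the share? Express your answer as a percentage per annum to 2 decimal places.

2.39%

From F = S·e^((r−q)T): (r − q) = ln(F/S)/T
ln(2216.31/2248.12) = ln(0.985850) = -0.014251
(r − q) = -0.014251 / (18/12) = -0.009501
q = r − ln(F/S)/T = 0.0144 + 0.009501 = 0.023901
q = 2.39%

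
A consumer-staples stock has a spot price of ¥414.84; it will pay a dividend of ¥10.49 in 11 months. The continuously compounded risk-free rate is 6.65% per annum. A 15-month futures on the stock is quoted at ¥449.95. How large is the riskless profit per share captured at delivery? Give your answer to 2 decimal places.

¥9.88 per share

PV(dividends) I = 10.49·e^(−0.0665·11/12) = 9.8696
Fair futures F* = (S − I)·e^(rT) = (414.84 − 9.8696)·e^0.083125 = 404.9704 × 1.086678 = 440.0724
Market ¥449.95 > fair 440.0724: forward overpriced → cash-and-carry (borrow at r, buy the stock and collect the dividends, short the forward).
Profit at T = |F_mkt − F*| = |449.95 − 440.0724| = ¥9.88 per share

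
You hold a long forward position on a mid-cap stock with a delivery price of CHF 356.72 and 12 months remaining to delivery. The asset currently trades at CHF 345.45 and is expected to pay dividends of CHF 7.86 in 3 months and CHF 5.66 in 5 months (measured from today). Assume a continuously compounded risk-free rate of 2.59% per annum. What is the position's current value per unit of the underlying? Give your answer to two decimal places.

PV(remaining dividends) I = 7.86·e^(−0.0259·3/12) + 5.66·e^(−0.0259·5/12) = 13.4085
Current forward F = (S − I)·e^(rT) = (345.45 − 13.4085)·e^(0.0259·12/12) = 332.0415 × 1.026238 = 340.7536
Value (long) = (F − K)·e^(−rT) = (340.7536 − 356.72) × 0.974433 = -15.5582
Value = -CHF 15.56

-CHF 15.56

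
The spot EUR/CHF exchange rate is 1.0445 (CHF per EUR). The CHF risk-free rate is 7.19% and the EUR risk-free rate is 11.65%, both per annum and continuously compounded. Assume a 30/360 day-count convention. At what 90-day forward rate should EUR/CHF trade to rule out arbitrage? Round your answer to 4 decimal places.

1.0329

F = S·e^((r_CHF − r_EUR)T) = 1.0445 · e^((0.0719 − 0.1165) × 90/360)
= 1.0445 · e^-0.011150 = 1.0445 × 0.988912
F = 1.0329 CHF per EUR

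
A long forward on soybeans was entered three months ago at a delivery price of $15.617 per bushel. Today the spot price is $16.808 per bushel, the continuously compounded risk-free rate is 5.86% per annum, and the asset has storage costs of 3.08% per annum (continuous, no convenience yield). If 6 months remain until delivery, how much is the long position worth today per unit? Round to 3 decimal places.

$1.903 per bushel

Current fair forward for the remaining 6 months: F = S·e^((r + u)·T), (r + u) = 0.0586 + 0.0308 = 0.0894
F = 16.808 · e^(0.0894 × 6/12) = 16.808 × 1.045714 = 17.5764
Value of long forward = (F − K)·e^(−rT) = (17.5764 − 15.617) · e^(−0.0586·6/12)
= 1.9594 × 0.971125 = 1.903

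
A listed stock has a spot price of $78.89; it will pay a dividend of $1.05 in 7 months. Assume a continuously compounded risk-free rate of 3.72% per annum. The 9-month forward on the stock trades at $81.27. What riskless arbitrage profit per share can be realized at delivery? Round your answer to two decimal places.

PV(dividends) I = 1.05·e^(−0.0372·7/12) = 1.0275
Fair forward F* = (S − I)·e^(rT) = (78.89 − 1.0275)·e^0.027900 = 77.8625 × 1.028293 = 80.0655
Market $81.27 > fair 80.0655: forward overpriced → cash-and-carry (borrow at r, buy the stock and collect the dividends, short the forward).
Profit at T = |F_mkt − F*| = |81.27 − 80.0655| = $1.20 per share

$1.20 per share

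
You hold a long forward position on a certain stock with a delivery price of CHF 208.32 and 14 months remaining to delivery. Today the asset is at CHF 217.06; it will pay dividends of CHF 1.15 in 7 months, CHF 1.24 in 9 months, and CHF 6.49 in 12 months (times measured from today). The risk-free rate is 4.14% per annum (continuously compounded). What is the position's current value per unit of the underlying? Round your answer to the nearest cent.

PV(remaining dividends) I = 1.15·e^(−0.0414·7/12) + 1.24·e^(−0.0414·9/12) + 6.49·e^(−0.0414·12/12) = 8.5514
Current forward F = (S − I)·e^(rT) = (217.06 − 8.5514)·e^(0.0414·14/12) = 208.5086 × 1.049485 = 218.8266
Value (long) = (F − K)·e^(−rT) = (218.8266 − 208.32) × 0.952848 = 10.0112
Value = CHF 10.01

CHF 10.01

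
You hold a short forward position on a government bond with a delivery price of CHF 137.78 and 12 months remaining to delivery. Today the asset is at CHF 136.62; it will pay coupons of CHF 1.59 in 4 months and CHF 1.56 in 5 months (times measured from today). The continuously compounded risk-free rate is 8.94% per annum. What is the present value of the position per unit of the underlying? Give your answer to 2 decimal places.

-CHF 7.58

PV(remaining coupons) I = 1.59·e^(−0.0894·4/12) + 1.56·e^(−0.0894·5/12) = 3.0463
Current forward F = (S − I)·e^(rT) = (136.62 − 3.0463)·e^(0.0894·12/12) = 133.5737 × 1.093518 = 146.0652
Value (long) = (F − K)·e^(−rT) = (146.0652 − 137.78) × 0.914480 = 7.5766
Short position value = −(long value) = -CHF 7.58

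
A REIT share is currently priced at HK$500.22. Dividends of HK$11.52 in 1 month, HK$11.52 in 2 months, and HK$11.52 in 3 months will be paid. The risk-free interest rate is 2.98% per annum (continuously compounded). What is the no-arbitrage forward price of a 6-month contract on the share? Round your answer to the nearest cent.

PV(dividends) I = 11.52·e^(−0.0298·1/12) + 11.52·e^(−0.0298·2/12) + 11.52·e^(−0.0298·3/12)
I = 11.4914 + 11.4629 + 11.4345 = 34.3888
F = (S − I)·e^(rT) = (500.22 − 34.3888) · e^(0.0298·6/12)
= 465.8312 · e^0.014900 = 465.8312 × 1.015012 = HK$472.82

HK$472.82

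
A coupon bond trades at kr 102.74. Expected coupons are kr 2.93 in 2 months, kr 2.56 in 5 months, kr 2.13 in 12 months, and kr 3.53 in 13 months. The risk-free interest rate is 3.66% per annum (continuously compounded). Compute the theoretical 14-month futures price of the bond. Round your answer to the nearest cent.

kr 95.87

PV(coupons) I = 2.93·e^(−0.0366·2/12) + 2.56·e^(−0.0366·5/12) + 2.13·e^(−0.0366·12/12) + 3.53·e^(−0.0366·13/12)
I = 2.9122 + 2.5213 + 2.0535 + 3.3928 = 10.8798
F = (S − I)·e^(rT) = (102.74 − 10.8798) · e^(0.0366·14/12)
= 91.8602 · e^0.042700 = 91.8602 × 1.043625 = kr 95.87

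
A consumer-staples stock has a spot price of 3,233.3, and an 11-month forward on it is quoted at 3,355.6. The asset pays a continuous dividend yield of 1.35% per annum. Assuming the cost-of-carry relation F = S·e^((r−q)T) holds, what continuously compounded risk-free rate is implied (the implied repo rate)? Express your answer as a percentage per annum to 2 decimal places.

5.40%

From F = S·e^((r−q)T): (r − q) = ln(F/S)/T
ln(3355.6/3233.3) = ln(1.037825) = 0.037127
(r − q) = 0.037127 / (11/12) = 0.040502
r = ln(F/S)/T + q = 0.040502 + 0.0135 = 0.054002
r = 5.40%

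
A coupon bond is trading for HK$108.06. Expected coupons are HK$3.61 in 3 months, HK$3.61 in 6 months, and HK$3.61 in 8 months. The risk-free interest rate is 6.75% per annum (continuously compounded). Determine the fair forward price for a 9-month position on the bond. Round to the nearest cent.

HK$102.64

PV(coupons) I = 3.61·e^(−0.0675·3/12) + 3.61·e^(−0.0675·6/12) + 3.61·e^(−0.0675·8/12)
I = 3.5496 + 3.4902 + 3.4512 = 10.4910
F = (S − I)·e^(rT) = (108.06 − 10.4910) · e^(0.0675·9/12)
= 97.5690 · e^0.050625 = 97.5690 × 1.051928 = HK$102.64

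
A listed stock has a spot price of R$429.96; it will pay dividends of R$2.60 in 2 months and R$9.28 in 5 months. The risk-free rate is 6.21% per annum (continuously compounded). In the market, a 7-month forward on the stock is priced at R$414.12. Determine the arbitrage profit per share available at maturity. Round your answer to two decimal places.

R$19.66 per share

PV(dividends) I = 2.60·e^(−0.0621·2/12) + 9.28·e^(−0.0621·5/12) = 11.6162
Fair forward F* = (S − I)·e^(rT) = (429.96 − 11.6162)·e^0.036225 = 418.3438 × 1.036889 = 433.7761
Market R$414.12 < fair 433.7761: forward underpriced → reverse cash-and-carry (short the stock, invest proceeds at r, pay the dividends, go long the forward).
Profit at T = |F_mkt − F*| = |414.12 − 433.7761| = R$19.66 per share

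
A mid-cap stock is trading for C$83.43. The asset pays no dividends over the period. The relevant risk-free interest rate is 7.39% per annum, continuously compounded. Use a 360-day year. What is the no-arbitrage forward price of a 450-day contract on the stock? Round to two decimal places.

F = S·e^(rT) = 83.43 · e^(0.0739 × 450/360)
= 83.43 · e^0.092375 = 83.43 × 1.096776
F = C$91.50

C$91.50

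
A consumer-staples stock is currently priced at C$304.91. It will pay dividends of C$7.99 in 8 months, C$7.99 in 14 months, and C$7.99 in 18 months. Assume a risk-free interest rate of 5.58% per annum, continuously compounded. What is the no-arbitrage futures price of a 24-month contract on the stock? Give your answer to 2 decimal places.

C$315.72

PV(dividends) I = 7.99·e^(−0.0558·8/12) + 7.99·e^(−0.0558·14/12) + 7.99·e^(−0.0558·18/12)
I = 7.6982 + 7.4864 + 7.3485 = 22.5331
F = (S − I)·e^(rT) = (304.91 − 22.5331) · e^(0.0558·24/12)
= 282.3769 · e^0.111600 = 282.3769 × 1.118066 = C$315.72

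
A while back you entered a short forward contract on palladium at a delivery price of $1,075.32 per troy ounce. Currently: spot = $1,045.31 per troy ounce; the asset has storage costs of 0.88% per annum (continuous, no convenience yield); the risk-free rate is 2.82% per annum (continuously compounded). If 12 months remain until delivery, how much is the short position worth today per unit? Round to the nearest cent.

-$9.13 per troy ounce

Current fair forward for the remaining 12 months: F = S·e^((r + u)·T), (r + u) = 0.0282 + 0.0088 = 0.0370
F = 1045.31 · e^(0.0370 × 12/12) = 1045.31 × 1.03769302 = 1084.7109
Value of long forward = (F − K)·e^(−rT) = (1084.7109 − 1075.32) · e^(−0.0282·12/12)
= 9.3909 × 0.97219391 = 9.13
Short position value = −(long value) = -$9.13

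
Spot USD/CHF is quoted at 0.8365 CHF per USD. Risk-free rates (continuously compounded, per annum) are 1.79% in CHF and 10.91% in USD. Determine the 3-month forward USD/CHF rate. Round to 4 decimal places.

F = S·e^((r_CHF − r_USD)T) = 0.8365 · e^((0.0179 − 0.1091) × 3/12)
= 0.8365 · e^-0.022800 = 0.8365 × 0.977458
F = 0.8176 CHF per USD

0.8176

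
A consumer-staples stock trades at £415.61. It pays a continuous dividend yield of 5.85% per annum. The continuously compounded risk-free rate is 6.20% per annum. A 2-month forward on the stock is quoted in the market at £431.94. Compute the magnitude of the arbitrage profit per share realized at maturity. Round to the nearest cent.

£16.09 per share

Fair forward: F* = S·e^(carry·T), with carry = (r − q) = 0.0620 − 0.0585 = 0.0035
F* = 415.61 · e^(0.0035 × 2/12) = 415.61 · e^0.000583 = 415.61 × 1.000583 = £415.8523
Market £431.94 > fair £415.8523: forward overpriced → cash-and-carry (buy spot, short the forward).
At maturity, profit = |F_mkt − F*| = |431.94 − 415.8523| = £16.09 per share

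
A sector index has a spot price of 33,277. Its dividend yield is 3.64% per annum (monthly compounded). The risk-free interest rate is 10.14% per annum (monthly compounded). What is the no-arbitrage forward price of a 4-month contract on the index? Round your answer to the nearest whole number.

34,002

F = S · (1+r/12)^(12T) / (1+q/12)^(12T)
= 33277 × 1.034231 / 1.012189 = 33277 × 1.021777
F = 34,002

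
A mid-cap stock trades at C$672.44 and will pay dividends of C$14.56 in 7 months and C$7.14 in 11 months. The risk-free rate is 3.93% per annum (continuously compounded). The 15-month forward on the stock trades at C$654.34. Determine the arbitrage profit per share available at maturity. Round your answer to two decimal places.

C$29.78 per share

PV(dividends) I = 14.56·e^(−0.0393·7/12) + 7.14·e^(−0.0393·11/12) = 21.1174
Fair forward F* = (S − I)·e^(rT) = (672.44 − 21.1174)·e^0.049125 = 651.3226 × 1.050352 = 684.1180
Market C$654.34 < fair 684.1180: forward underpriced → reverse cash-and-carry (short the stock, invest proceeds at r, pay the dividends, go long the forward).
Profit at T = |F_mkt − F*| = |654.34 − 684.1180| = C$29.78 per share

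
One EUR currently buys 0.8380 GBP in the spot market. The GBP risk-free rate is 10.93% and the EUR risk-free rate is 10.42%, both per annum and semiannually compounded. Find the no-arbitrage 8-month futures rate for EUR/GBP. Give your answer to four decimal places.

0.8407

By covered interest parity, F = S · (1+r_GBP/2)^(2T) / (1+r_EUR/2)^(2T)
= 0.8380 × 1.073522 / 1.070063 = 0.8380 × 1.003233
F = 0.8407 GBP per EUR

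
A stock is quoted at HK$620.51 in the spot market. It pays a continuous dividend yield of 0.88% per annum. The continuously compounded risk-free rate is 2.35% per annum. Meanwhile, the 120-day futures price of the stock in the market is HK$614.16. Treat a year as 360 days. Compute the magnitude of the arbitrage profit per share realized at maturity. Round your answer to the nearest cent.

HK$9.40 per share

Fair futures: F* = S·e^(carry·T), with carry = (r − q) = 0.0235 − 0.0088 = 0.0147
F* = 620.51 · e^(0.0147 × 120/360) = 620.51 · e^0.004900 = 620.51 × 1.004912 = HK$623.5579
Market HK$614.16 < fair HK$623.5579: forward underpriced → reverse cash-and-carry (short spot, go long the forward).
At maturity, profit = |F_mkt − F*| = |614.16 − 623.5579| = HK$9.40 per share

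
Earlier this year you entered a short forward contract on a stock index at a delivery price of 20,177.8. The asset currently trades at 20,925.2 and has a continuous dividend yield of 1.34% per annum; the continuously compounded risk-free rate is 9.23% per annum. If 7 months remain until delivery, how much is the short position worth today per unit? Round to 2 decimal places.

Current fair forward for the remaining 7 months: F = S·e^((r − q)·T), (r − q) = 0.0923 − 0.0134 = 0.0789
F = 20925.2 · e^(0.0789 × 7/12) = 20925.2 × 1.04710059 = 21910.7893
Value of long forward = (F − K)·e^(−rT) = (21910.7893 − 20177.8) · e^(−0.0923·7/12)
= 1732.9893 × 0.94758213 = 1642.15
Short position value = −(long value) = -1642.15

-1642.15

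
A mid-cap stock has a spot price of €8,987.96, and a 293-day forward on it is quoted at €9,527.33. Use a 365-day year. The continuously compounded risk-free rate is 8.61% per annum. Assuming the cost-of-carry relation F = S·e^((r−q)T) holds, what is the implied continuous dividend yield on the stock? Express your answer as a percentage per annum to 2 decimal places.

From F = S·e^((r−q)T): (r − q) = ln(F/S)/T
ln(9527.33/8987.96) = ln(1.060010) = 0.058278
(r − q) = 0.058278 / (293/365) = 0.072599
q = r − ln(F/S)/T = 0.0861 − 0.072599 = 0.013501
q = 1.35%

1.35%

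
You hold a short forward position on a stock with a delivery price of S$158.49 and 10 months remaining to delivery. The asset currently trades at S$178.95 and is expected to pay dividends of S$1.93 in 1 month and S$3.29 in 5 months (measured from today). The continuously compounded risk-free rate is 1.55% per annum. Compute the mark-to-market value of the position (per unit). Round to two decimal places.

PV(remaining dividends) I = 1.93·e^(−0.0155·1/12) + 3.29·e^(−0.0155·5/12) = 5.1963
Current forward F = (S − I)·e^(rT) = (178.95 − 5.1963)·e^(0.0155·10/12) = 173.7537 × 1.013000 = 176.0125
Value (long) = (F − K)·e^(−rT) = (176.0125 − 158.49) × 0.987166 = 17.2976
Short position value = −(long value) = -S$17.30

-S$17.30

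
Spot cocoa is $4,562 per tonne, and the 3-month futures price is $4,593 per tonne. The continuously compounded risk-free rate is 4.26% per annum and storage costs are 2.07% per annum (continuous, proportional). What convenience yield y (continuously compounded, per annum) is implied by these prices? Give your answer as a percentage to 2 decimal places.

F = S·e^((r+u−y)T) ⇒ (r+u−y) = ln(F/S)/T
ln(4593/4562) = 0.006772; /T ⇒ 0.027088
y = r + u − ln(F/S)/T = 0.0426 + 0.0207 − 0.027088 = 0.036212
y = 3.62%

3.62%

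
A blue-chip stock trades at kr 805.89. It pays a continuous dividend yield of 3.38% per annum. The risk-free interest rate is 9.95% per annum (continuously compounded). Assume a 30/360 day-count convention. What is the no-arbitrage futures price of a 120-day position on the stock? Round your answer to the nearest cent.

kr 823.73

F = S·e^((r − q)T) = 805.89 · e^((0.0995 − 0.0338) × 120/360)
= 805.89 · e^0.021900 = 805.89 × 1.022142
F = kr 823.73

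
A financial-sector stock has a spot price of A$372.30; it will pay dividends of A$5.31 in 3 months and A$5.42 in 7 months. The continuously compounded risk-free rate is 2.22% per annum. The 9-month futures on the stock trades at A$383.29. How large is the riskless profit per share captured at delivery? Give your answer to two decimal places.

PV(dividends) I = 5.31·e^(−0.0222·3/12) + 5.42·e^(−0.0222·7/12) = 10.6309
Fair futures F* = (S − I)·e^(rT) = (372.30 − 10.6309)·e^0.016650 = 361.6691 × 1.016789 = 367.7412
Market A$383.29 > fair 367.7412: forward overpriced → cash-and-carry (borrow at r, buy the stock and collect the dividends, short the forward).
Profit at T = |F_mkt − F*| = |383.29 − 367.7412| = A$15.55 per share

A$15.55 per share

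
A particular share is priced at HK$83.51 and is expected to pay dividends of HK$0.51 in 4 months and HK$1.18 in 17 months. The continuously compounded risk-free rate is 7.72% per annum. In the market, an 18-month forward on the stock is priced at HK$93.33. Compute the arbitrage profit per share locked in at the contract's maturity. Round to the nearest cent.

PV(dividends) I = 0.51·e^(−0.0772·4/12) + 1.18·e^(−0.0772·17/12) = 1.5548
Fair forward F* = (S − I)·e^(rT) = (83.51 − 1.5548)·e^0.115800 = 81.9552 × 1.122771 = 92.0169
Market HK$93.33 > fair 92.0169: forward overpriced → cash-and-carry (borrow at r, buy the stock and collect the dividends, short the forward).
Profit at T = |F_mkt − F*| = |93.33 − 92.0169| = HK$1.31 per share

HK$1.31 per share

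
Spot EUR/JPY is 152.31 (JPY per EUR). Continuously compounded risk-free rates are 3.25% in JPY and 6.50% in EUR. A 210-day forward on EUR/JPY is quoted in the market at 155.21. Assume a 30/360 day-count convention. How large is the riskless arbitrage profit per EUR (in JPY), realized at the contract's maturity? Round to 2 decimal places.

Fair forward: F* = S·e^(carry·T), with carry = (r_JPY − r_EUR) = 0.0325 − 0.0650 = -0.0325
F* = 152.31 · e^(-0.0325 × 210/360) = 152.31 · e^-0.018958 = 152.31 × 0.981221 = 149.4498
Market 155.21 > fair 149.4498: forward overpriced → cash-and-carry (buy spot, short the forward).
At maturity, profit = |F_mkt − F*| = |155.21 − 149.4498| = 5.76 per EUR (in JPY)

5.76 per EUR (in JPY)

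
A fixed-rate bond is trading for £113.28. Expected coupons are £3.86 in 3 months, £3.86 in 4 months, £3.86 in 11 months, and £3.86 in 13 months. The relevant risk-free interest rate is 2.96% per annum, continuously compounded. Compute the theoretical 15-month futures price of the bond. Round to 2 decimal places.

£101.83

PV(coupons) I = 3.86·e^(−0.0296·3/12) + 3.86·e^(−0.0296·4/12) + 3.86·e^(−0.0296·11/12) + 3.86·e^(−0.0296·13/12)
I = 3.8315 + 3.8221 + 3.7567 + 3.7382 = 15.1485
F = (S − I)·e^(rT) = (113.28 − 15.1485) · e^(0.0296·15/12)
= 98.1315 · e^0.037000 = 98.1315 × 1.037693 = £101.83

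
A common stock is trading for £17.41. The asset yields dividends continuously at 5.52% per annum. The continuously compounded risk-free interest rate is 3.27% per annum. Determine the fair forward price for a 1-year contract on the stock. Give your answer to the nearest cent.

F = S·e^((r − q)T) = 17.41 · e^((0.0327 − 0.0552) × 1)
= 17.41 · e^-0.022500 = 17.41 × 0.977751
F = £17.02

£17.02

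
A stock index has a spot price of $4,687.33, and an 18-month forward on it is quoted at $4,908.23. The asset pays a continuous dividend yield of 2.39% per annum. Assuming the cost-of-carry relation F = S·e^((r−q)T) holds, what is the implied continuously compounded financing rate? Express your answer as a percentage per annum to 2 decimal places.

5.46%

From F = S·e^((r−q)T): (r − q) = ln(F/S)/T
ln(4908.23/4687.33) = ln(1.047127) = 0.046050
(r − q) = 0.046050 / (18/12) = 0.030700
r = ln(F/S)/T + q = 0.030700 + 0.0239 = 0.054600
r = 5.46%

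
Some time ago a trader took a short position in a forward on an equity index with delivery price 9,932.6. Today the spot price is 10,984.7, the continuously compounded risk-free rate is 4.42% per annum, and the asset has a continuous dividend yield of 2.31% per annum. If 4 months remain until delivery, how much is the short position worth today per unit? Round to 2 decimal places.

Current fair forward for the remaining 4 months: F = S·e^((r − q)·T), (r − q) = 0.0442 − 0.0231 = 0.0211
F = 10984.7 · e^(0.0211 × 4/12) = 10984.7 × 1.00705813 = 11062.2314
Value of long forward = (F − K)·e^(−rT) = (11062.2314 − 9932.6) · e^(−0.0442·4/12)
= 1129.6314 × 0.98537467 = 1113.11
Short position value = −(long value) = -1113.11

-1113.11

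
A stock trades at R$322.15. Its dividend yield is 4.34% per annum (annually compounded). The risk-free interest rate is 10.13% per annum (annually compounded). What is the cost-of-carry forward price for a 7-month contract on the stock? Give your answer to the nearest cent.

F = S · (1+r)^T / (1+q)^T
= 322.15 × 1.057901 / 1.025092 = 322.15 × 1.032006
F = R$332.46

R$332.46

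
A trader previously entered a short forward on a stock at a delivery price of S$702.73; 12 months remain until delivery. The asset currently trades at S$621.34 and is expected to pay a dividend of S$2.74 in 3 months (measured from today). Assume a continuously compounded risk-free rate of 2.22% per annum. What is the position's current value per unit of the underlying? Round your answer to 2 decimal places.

S$68.69

PV(remaining dividends) I = 2.74·e^(−0.0222·3/12) = 2.7248
Current forward F = (S − I)·e^(rT) = (621.34 − 2.7248)·e^(0.0222·12/12) = 618.6152 × 1.022448 = 632.5019
Value (long) = (F − K)·e^(−rT) = (632.5019 − 702.73) × 0.978045 = -68.6862
Short position value = −(long value) = S$68.69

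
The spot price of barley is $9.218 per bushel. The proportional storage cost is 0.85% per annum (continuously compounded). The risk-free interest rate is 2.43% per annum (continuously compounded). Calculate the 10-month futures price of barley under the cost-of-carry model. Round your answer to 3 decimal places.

Net carry = r + u − y = 0.0243 + 0.0085 − 0.0000 = 0.0328
F = S·e^((r+u−y)T) = 9.218 · e^(0.0328 × 10/12) = 9.218 · e^0.027333
= 9.218 × 1.027710 = $9.473 per bushel

$9.473 per bushel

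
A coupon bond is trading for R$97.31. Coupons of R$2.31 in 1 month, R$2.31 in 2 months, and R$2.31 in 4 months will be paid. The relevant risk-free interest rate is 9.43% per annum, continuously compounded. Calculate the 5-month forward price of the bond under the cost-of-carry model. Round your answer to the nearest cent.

R$94.13

PV(coupons) I = 2.31·e^(−0.0943·1/12) + 2.31·e^(−0.0943·2/12) + 2.31·e^(−0.0943·4/12)
I = 2.2919 + 2.2740 + 2.2385 = 6.8044
F = (S − I)·e^(rT) = (97.31 − 6.8044) · e^(0.0943·5/12)
= 90.5056 · e^0.039292 = 90.5056 × 1.040074 = R$94.13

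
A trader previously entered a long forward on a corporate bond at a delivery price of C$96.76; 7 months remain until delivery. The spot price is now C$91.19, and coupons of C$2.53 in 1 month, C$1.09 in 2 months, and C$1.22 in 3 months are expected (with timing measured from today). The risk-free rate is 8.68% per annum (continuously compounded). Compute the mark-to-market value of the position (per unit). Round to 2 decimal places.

-C$5.57

PV(remaining coupons) I = 2.53·e^(−0.0868·1/12) + 1.09·e^(−0.0868·2/12) + 1.22·e^(−0.0868·3/12) = 4.7799
Current forward F = (S − I)·e^(rT) = (91.19 − 4.7799)·e^(0.0868·7/12) = 86.4101 × 1.051937 = 90.8980
Value (long) = (F − K)·e^(−rT) = (90.8980 − 96.76) × 0.950627 = -5.5726
Value = -C$5.57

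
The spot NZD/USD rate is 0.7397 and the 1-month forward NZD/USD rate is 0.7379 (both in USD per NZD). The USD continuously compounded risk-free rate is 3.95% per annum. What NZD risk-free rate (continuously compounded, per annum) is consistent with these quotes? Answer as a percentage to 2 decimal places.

F = S·e^((r_USD − r_NZD)T) ⇒ r_NZD = r_USD − ln(F/S)/T
ln(0.7379/0.7397) = -0.002436; /(1/12) = -0.029232
r_NZD = 0.0395 + 0.029232 = 0.068732
r_NZD = 6.87%

6.87%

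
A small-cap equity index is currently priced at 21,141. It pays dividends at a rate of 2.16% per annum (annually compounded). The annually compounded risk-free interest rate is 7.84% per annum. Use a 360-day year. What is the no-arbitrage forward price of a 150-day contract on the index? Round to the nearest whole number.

21,623

F = S · (1+r)^T / (1+q)^T
= 21141 × 1.031949 / 1.008944 = 21141 × 1.022801
F = 21,623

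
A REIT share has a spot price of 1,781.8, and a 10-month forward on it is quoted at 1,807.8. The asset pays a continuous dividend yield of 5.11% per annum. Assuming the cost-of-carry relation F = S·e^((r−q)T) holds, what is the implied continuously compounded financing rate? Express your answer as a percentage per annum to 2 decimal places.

6.85%

From F = S·e^((r−q)T): (r − q) = ln(F/S)/T
ln(1807.8/1781.8) = ln(1.014592) = 0.014487
(r − q) = 0.014487 / (10/12) = 0.017384
r = ln(F/S)/T + q = 0.017384 + 0.0511 = 0.068484
r = 6.85%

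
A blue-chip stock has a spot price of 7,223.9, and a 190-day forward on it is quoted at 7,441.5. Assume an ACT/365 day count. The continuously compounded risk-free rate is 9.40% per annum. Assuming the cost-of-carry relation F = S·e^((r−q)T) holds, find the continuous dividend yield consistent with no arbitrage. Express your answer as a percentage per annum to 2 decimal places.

3.70%

From F = S·e^((r−q)T): (r − q) = ln(F/S)/T
ln(7441.5/7223.9) = ln(1.030122) = 0.029677
(r − q) = 0.029677 / (190/365) = 0.057011
q = r − ln(F/S)/T = 0.0940 − 0.057011 = 0.036989
q = 3.70%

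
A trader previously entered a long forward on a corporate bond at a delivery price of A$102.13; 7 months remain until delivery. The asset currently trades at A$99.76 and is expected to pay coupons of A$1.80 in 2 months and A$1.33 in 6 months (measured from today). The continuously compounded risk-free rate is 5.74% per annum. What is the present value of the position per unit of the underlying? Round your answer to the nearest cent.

PV(remaining coupons) I = 1.80·e^(−0.0574·2/12) + 1.33·e^(−0.0574·6/12) = 3.0752
Current forward F = (S − I)·e^(rT) = (99.76 − 3.0752)·e^(0.0574·7/12) = 96.6848 × 1.034050 = 99.9769
Value (long) = (F − K)·e^(−rT) = (99.9769 − 102.13) × 0.967071 = -2.0822
Value = -A$2.08

-A$2.08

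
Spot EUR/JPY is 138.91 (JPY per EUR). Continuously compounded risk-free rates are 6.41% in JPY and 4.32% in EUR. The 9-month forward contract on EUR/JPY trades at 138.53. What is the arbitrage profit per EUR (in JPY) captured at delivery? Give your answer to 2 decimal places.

Fair forward: F* = S·e^(carry·T), with carry = (r_JPY − r_EUR) = 0.0641 − 0.0432 = 0.0209
F* = 138.91 · e^(0.0209 × 9/12) = 138.91 · e^0.015675 = 138.91 × 1.015798 = 141.1045
Market 138.53 < fair 141.1045: forward underpriced → reverse cash-and-carry (short spot, go long the forward).
At maturity, profit = |F_mkt − F*| = |138.53 − 141.1045| = 2.57 per EUR (in JPY)

2.57 per EUR (in JPY)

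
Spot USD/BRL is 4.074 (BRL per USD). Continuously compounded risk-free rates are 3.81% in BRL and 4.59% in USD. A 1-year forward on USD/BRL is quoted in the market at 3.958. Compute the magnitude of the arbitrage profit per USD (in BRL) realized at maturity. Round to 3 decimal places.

0.084 per USD (in BRL)

Fair forward: F* = S·e^(carry·T), with carry = (r_BRL − r_USD) = 0.0381 − 0.0459 = -0.0078
F* = 4.074 · e^(-0.0078 × 1) = 4.074 · e^-0.007800 = 4.074 × 0.992230 = 4.0423
Market 3.958 < fair 4.0423: forward underpriced → reverse cash-and-carry (short spot, go long the forward).
At maturity, profit = |F_mkt − F*| = |3.958 − 4.0423| = 0.084 per USD (in BRL)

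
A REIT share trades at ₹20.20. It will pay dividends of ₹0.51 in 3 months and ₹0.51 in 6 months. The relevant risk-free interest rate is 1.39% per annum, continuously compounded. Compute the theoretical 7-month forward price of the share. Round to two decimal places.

PV(dividends) I = 0.51·e^(−0.0139·3/12) + 0.51·e^(−0.0139·6/12)
I = 0.5082 + 0.5065 = 1.0147
F = (S − I)·e^(rT) = (20.20 − 1.0147) · e^(0.0139·7/12)
= 19.1853 · e^0.008108 = 19.1853 × 1.008141 = ₹19.34

₹19.34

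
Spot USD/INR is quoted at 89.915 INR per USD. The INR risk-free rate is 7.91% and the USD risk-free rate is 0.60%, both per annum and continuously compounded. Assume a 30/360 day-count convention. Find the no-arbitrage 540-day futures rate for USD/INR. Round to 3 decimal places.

F = S·e^((r_INR − r_USD)T) = 89.915 · e^((0.0791 − 0.0060) × 540/360)
= 89.915 · e^0.109650 = 89.915 × 1.115887
F = 100.335 INR per USD

100.335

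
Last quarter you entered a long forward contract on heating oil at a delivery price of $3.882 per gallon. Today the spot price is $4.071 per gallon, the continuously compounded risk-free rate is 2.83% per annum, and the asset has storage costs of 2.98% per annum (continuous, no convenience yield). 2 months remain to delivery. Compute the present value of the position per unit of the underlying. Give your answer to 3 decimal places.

$0.228 per gallon

Current fair forward for the remaining 2 months: F = S·e^((r + u)·T), (r + u) = 0.0283 + 0.0298 = 0.0581
F = 4.071 · e^(0.0581 × 2/12) = 4.071 × 1.009730 = 4.1106
Value of long forward = (F − K)·e^(−rT) = (4.1106 − 3.882) · e^(−0.0283·2/12)
= 0.2286 × 0.995294 = 0.228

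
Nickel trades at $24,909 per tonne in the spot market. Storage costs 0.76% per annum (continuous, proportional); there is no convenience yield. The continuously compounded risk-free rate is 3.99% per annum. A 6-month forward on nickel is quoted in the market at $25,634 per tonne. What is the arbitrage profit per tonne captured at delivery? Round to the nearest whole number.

Fair forward: F* = S·e^(carry·T), with carry = (r + u) = 0.0399 + 0.0076 = 0.0475
F* = 24909 · e^(0.0475 × 6/12) = 24909 · e^0.023750 = 24909 × 1.024034 = $25507.6629
Market $25634 > fair $25507.6629: forward overpriced → cash-and-carry (buy spot, short the forward).
At maturity, profit = |F_mkt − F*| = |25634 − 25507.6629| = $126 per tonne

$126 per tonne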